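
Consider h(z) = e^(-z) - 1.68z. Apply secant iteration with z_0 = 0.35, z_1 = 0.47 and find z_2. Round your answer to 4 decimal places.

h(0.35) = 0.116688, h(0.47) = -0.164598
z_2 = 0.470000 − (-0.164598)·(0.470000 − 0.350000) / (-0.164598 − 0.116688) = 0.470000 − (-0.019752)/(-0.281286) = 0.399781

0.3998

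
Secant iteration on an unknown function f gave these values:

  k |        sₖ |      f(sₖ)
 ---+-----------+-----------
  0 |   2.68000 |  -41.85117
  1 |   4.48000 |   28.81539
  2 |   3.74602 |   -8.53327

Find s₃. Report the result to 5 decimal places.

s₃ = 3.74602 − (-8.53327)·(3.74602 − 4.48000) / (-8.53327 − 28.81539)
   = 3.74602 − (6.2632495)/(-37.3486600) = 3.9137168

3.91372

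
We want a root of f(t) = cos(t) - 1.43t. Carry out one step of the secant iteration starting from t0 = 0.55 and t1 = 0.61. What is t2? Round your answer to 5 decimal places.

0.58338

f(0.55) = 0.0660245, f(0.61) = -0.0526520
t2 = 0.6100000 − (-0.0526520)·(0.6100000 − 0.5500000) / (-0.0526520 − 0.0660245) = 0.6100000 − (-0.0031591)/(-0.1186765) = 0.5833804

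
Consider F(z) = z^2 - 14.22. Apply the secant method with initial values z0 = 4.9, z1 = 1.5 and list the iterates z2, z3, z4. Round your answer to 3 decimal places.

3.370, 3.958, 3.761

F(4.9) = 9.79000, F(1.5) = -11.97000
z2 = 1.50000 − (-11.97000)·(1.50000 − 4.90000) / (-11.97000 − 9.79000) = 1.50000 − (40.69800)/(-21.76000) = 3.37031
F(3.37031) = -2.86099
z3 = 3.37031 − (-2.86099)·(3.37031 − 1.50000) / (-2.86099 − (-11.97000)) = 3.37031 − (-5.35095)/(9.10901) = 3.95775
F(3.95775) = 1.44377
z4 = 3.95775 − 1.44377·(3.95775 − 3.37031) / (1.44377 − (-2.86099)) = 3.95775 − (0.84812)/(4.30476) = 3.76073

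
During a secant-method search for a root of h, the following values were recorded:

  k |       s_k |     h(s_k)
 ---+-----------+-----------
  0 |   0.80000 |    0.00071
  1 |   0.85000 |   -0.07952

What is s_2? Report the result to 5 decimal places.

s_2 = 0.85000 − (-0.07952)·(0.85000 − 0.80000) / (-0.07952 − 0.00071)
   = 0.85000 − (-0.0039760)/(-0.0802300) = 0.8004425

0.80044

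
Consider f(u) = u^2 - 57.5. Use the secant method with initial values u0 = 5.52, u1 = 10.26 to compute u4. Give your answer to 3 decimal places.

7.584

f(5.52) = -27.02960, f(10.26) = 47.76760
u2 = 10.26000 − 47.76760·(10.26000 − 5.52000) / (47.76760 − (-27.02960)) = 10.26000 − (226.41842)/(74.79720) = 7.23290
f(7.23290) = -5.18512
u3 = 7.23290 − (-5.18512)·(7.23290 − 10.26000) / (-5.18512 − 47.76760) = 7.23290 − (15.69587)/(-52.95272) = 7.52932
f(7.52932) = -0.80941
u4 = 7.52932 − (-0.80941)·(7.52932 − 7.23290) / (-0.80941 − (-5.18512)) = 7.52932 − (-0.23992)/(4.37571) = 7.58415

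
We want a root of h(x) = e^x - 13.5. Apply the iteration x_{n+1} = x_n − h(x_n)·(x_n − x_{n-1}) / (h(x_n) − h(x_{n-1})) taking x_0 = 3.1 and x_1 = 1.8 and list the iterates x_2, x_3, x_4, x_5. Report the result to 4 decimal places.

2.3998, 2.6989, 2.5928, 2.6022

h(3.1) = 8.697951, h(1.8) = -7.450353
x_2 = 1.800000 − (-7.450353)·(1.800000 − 3.100000) / (-7.450353 − 8.697951) = 1.800000 − (9.685458)/(-16.148304) = 2.399782
h(2.399782) = -2.479229
x_3 = 2.399782 − (-2.479229)·(2.399782 − 1.800000) / (-2.479229 − (-7.450353)) = 2.399782 − (-1.486996)/(4.971124) = 2.698909
h(2.698909) = 1.363500
x_4 = 2.698909 − 1.363500·(2.698909 − 2.399782) / (1.363500 − (-2.479229)) = 2.698909 − (0.407860)/(3.842729) = 2.592771
h(2.592771) = -0.133246
x_5 = 2.592771 − (-0.133246)·(2.592771 − 2.698909) / (-0.133246 − 1.363500) = 2.592771 − (0.014142)/(-1.496746) = 2.602219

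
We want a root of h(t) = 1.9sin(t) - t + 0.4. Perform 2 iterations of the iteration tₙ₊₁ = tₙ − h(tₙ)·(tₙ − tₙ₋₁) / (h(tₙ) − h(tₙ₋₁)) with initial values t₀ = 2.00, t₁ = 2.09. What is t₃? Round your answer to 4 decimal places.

2.0690

h(2.00) = 0.127665, h(2.09) = -0.040392
t₂ = 2.090000 − (-0.040392)·(2.090000 − 2.000000) / (-0.040392 − 0.127665) = 2.090000 − (-0.003635)/(-0.168057) = 2.068369
h(2.068369) = 0.001245
t₃ = 2.068369 − 0.001245·(2.068369 − 2.090000) / (0.001245 − (-0.040392)) = 2.068369 − (-0.000027)/(0.041637) = 2.069015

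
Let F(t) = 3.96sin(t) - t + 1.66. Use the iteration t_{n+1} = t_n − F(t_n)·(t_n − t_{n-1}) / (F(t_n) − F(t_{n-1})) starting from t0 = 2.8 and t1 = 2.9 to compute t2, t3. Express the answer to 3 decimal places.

2.839, 2.839

F(2.8) = 0.18655, F(2.9) = -0.29257
t2 = 2.90000 − (-0.29257)·(2.90000 − 2.80000) / (-0.29257 − 0.18655) = 2.90000 − (-0.02926)/(-0.47913) = 2.83894
F(2.83894) = 0.00137
t3 = 2.83894 − 0.00137·(2.83894 − 2.90000) / (0.00137 − (-0.29257)) = 2.83894 − (-0.00008)/(0.29394) = 2.83922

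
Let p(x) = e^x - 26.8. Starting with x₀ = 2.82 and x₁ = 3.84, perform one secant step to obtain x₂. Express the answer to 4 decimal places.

3.1637

p(2.82) = -10.023149, p(3.84) = 19.725474
x₂ = 3.840000 − 19.725474·(3.840000 − 2.820000) / (19.725474 − (-10.023149)) = 3.840000 − (20.119984)/(29.748624) = 3.163667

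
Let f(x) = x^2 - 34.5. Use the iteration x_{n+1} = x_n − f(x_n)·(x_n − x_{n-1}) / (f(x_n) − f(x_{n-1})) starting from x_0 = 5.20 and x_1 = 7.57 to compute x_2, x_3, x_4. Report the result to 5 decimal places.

f(5.20) = -7.4600000, f(7.57) = 22.8049000
x_2 = 7.5700000 − 22.8049000·(7.5700000 − 5.2000000) / (22.8049000 − (-7.4600000)) = 7.5700000 − (54.0476130)/(30.2649000) = 5.7841817
f(5.7841817) = -1.0432423
x_3 = 5.7841817 − (-1.0432423)·(5.7841817 − 7.5700000) / (-1.0432423 − 22.8049000) = 5.7841817 − (1.8630413)/(-23.8481423) = 5.8623027
f(5.8623027) = -0.1334071
x_4 = 5.8623027 − (-0.1334071)·(5.8623027 − 5.7841817) / (-0.1334071 − (-1.0432423)) = 5.8623027 − (-0.0104219)/(0.9098353) = 5.8737574

5.78418, 5.86230, 5.87376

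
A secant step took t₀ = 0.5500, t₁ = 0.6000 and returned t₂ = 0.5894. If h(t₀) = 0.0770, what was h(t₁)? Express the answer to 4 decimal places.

The secant line through (0.5500, 0.0770) and (0.6000, h(t₁)) crosses zero at t₂ = 0.5894.
So (0.5500, 0.0770), (0.6000, h(t₁)), (0.5894, 0) are collinear:
h(t₁) = 0.0770 · (0.6000 − 0.5894) / (0.5500 − 0.5894) = 0.0770 · (0.010600)/(-0.039400) = -0.020716

-0.0207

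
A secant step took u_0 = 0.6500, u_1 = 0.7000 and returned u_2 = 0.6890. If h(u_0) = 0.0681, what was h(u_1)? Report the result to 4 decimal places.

-0.0192

The secant line through (0.6500, 0.0681) and (0.7000, h(u_1)) crosses zero at u_2 = 0.6890.
So (0.6500, 0.0681), (0.7000, h(u_1)), (0.6890, 0) are collinear:
h(u_1) = 0.0681 · (0.7000 − 0.6890) / (0.6500 − 0.6890) = 0.0681 · (0.011000)/(-0.039000) = -0.019208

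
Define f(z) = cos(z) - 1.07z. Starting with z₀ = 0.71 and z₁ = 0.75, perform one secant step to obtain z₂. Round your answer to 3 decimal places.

0.709

f(0.71) = -0.00134, f(0.75) = -0.07081
z₂ = 0.75000 − (-0.07081)·(0.75000 − 0.71000) / (-0.07081 − (-0.00134)) = 0.75000 − (-0.00283)/(-0.06947) = 0.70923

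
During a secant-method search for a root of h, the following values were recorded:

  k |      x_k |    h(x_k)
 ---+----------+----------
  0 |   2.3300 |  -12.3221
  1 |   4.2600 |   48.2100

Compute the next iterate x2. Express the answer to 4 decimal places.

x2 = 4.2600 − 48.2100·(4.2600 − 2.3300) / (48.2100 − (-12.3221))
   = 4.2600 − (93.045300)/(60.532100) = 2.722877

2.7229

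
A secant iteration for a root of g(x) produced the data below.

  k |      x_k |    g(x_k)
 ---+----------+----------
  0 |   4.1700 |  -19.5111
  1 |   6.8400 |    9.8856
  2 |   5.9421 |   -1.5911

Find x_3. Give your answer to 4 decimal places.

6.0666

x_3 = 5.9421 − (-1.5911)·(5.9421 − 6.8400) / (-1.5911 − 9.8856)
   = 5.9421 − (1.428649)/(-11.476700) = 6.066583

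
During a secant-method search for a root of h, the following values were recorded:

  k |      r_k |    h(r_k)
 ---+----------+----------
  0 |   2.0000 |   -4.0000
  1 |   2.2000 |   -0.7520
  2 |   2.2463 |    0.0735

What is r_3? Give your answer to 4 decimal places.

r_3 = 2.2463 − 0.0735·(2.2463 − 2.2000) / (0.0735 − (-0.7520))
   = 2.2463 − (0.003403)/(0.825500) = 2.242178

2.2422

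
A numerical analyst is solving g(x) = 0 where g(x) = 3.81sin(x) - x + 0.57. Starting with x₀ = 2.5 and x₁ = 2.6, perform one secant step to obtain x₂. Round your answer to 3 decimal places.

2.584

g(2.5) = 0.35018, g(2.6) = -0.06594
x₂ = 2.60000 − (-0.06594)·(2.60000 − 2.50000) / (-0.06594 − 0.35018) = 2.60000 − (-0.00659)/(-0.41612) = 2.58415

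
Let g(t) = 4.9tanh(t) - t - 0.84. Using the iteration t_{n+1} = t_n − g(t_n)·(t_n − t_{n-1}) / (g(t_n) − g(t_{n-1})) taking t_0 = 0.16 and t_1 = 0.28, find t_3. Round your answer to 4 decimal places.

g(0.16) = -0.222622, g(0.28) = 0.217235
t_2 = 0.280000 − 0.217235·(0.280000 − 0.160000) / (0.217235 − (-0.222622)) = 0.280000 − (0.026068)/(0.439857) = 0.220735
g(0.220735) = 0.003635
t_3 = 0.220735 − 0.003635·(0.220735 − 0.280000) / (0.003635 − 0.217235) = 0.220735 − (-0.000215)/(-0.213600) = 0.219726

0.2197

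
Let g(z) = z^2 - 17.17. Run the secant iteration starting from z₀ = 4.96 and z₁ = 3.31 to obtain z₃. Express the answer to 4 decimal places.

4.1530

g(4.96) = 7.431600, g(3.31) = -6.213900
z₂ = 3.310000 − (-6.213900)·(3.310000 − 4.960000) / (-6.213900 − 7.431600) = 3.310000 − (10.252935)/(-13.645500) = 4.061378
g(4.061378) = -0.675205
z₃ = 4.061378 − (-0.675205)·(4.061378 − 3.310000) / (-0.675205 − (-6.213900)) = 4.061378 − (-0.507334)/(5.538695) = 4.152977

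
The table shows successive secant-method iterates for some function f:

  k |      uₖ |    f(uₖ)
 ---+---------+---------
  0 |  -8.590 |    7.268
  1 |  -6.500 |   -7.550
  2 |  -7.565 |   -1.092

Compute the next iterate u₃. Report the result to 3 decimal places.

u₃ = -7.565 − (-1.092)·(-7.565 − (-6.500)) / (-1.092 − (-7.550))
   = -7.565 − (1.16298)/(6.45800) = -7.74508

-7.745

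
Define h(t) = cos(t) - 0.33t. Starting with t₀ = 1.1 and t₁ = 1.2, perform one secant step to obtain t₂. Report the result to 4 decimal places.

h(1.1) = 0.090596, h(1.2) = -0.033642
t₂ = 1.200000 − (-0.033642)·(1.200000 − 1.100000) / (-0.033642 − 0.090596) = 1.200000 − (-0.003364)/(-0.124238) = 1.172921

1.1729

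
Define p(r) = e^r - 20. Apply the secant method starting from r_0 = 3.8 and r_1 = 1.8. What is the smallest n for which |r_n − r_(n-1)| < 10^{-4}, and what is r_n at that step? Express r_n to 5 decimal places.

p(3.8) = 24.7011845, p(1.8) = -13.9503525
r_2 = 1.8000000 − (-13.9503525)·(-2.0000000)/(-38.6515370) = 2.5218524;  |Δ| = 0.7218524
p(2.5218524) = -7.5483592
r_3 = 2.5218524 − (-7.5483592)·(0.7218524)/(6.4019934) = 3.3729625;  |Δ| = 0.8511101
p(3.3729625) = 9.1648003
r_4 = 3.3729625 − 9.1648003·(0.8511101)/(16.7131594) = 2.9062492;  |Δ| = 0.4667133
p(2.9062492) = -1.7119253
r_5 = 2.9062492 − (-1.7119253)·(-0.4667133)/(-10.8767256) = 2.9797068;  |Δ| = 0.0734576
p(2.9797068) = -0.3179548
r_6 = 2.9797068 − (-0.3179548)·(0.0734576)/(1.3939705) = 2.9964620;  |Δ| = 0.0167552
p(2.9964620) = 0.0145993
r_7 = 2.9964620 − 0.0145993·(0.0167552)/(0.3325541) = 2.9957264;  |Δ| = 0.0007356
p(2.9957264) = -0.0001172
r_8 = 2.9957264 − (-0.0001172)·(-0.0007356)/(-0.0147165) = 2.9957323;  |Δ| = 0.0000059
|r_8 − r_7| = 0.0000059 < 10^{-4}

n = 8, r_n = 2.99573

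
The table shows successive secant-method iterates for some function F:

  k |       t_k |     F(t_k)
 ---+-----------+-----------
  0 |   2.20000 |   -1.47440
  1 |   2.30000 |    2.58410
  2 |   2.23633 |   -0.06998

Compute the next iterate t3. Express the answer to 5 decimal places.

t3 = 2.23633 − (-0.06998)·(2.23633 − 2.30000) / (-0.06998 − 2.58410)
   = 2.23633 − (0.0044556)/(-2.6540800) = 2.2380088

2.23801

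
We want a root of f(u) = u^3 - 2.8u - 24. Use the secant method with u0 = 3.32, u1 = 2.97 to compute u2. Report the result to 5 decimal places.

f(3.32) = 3.2983680, f(2.97) = -6.1179270
u2 = 2.9700000 − (-6.1179270)·(2.9700000 − 3.3200000) / (-6.1179270 − 3.2983680) = 2.9700000 − (2.1412744)/(-9.4162950) = 3.1974010

3.19740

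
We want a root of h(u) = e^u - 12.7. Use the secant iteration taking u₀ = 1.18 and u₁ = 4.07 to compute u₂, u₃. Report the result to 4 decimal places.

1.6736, 2.0054

h(1.18) = -9.445626, h(4.07) = 45.856963
u₂ = 4.070000 − 45.856963·(4.070000 − 1.180000) / (45.856963 − (-9.445626)) = 4.070000 − (132.526622)/(55.302588) = 1.673609
h(1.673609) = -7.368626
u₃ = 1.673609 − (-7.368626)·(1.673609 − 4.070000) / (-7.368626 − 45.856963) = 1.673609 − (17.658108)/(-53.225588) = 2.005369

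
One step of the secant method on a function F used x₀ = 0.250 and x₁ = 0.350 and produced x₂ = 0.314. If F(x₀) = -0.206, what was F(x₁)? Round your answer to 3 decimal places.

The secant line through (0.250, -0.206) and (0.350, F(x₁)) crosses zero at x₂ = 0.314.
So (0.250, -0.206), (0.350, F(x₁)), (0.314, 0) are collinear:
F(x₁) = -0.206 · (0.350 − 0.314) / (0.250 − 0.314) = -0.206 · (0.03600)/(-0.06400) = 0.11587

0.116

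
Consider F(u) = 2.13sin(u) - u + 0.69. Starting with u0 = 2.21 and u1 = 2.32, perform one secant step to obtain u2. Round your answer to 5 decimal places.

F(2.21) = 0.1894764, F(2.32) = -0.0703470
u2 = 2.3200000 − (-0.0703470)·(2.3200000 − 2.2100000) / (-0.0703470 − 0.1894764) = 2.3200000 − (-0.0077382)/(-0.2598234) = 2.2902176

2.29022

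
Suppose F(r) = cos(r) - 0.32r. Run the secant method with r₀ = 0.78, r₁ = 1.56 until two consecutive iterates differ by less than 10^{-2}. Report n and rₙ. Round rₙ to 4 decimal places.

n = 4, rₙ = 1.1827

F(0.78) = 0.461314, F(1.56) = -0.488404
r₂ = 1.560000 − (-0.488404)·(0.780000)/(-0.949717) = 1.158875;  |Δ| = 0.401125
F(1.158875) = 0.029530
r₃ = 1.158875 − 0.029530·(-0.401125)/(0.517934) = 1.181746;  |Δ| = 0.022870
F(1.181746) = 0.001152
r₄ = 1.181746 − 0.001152·(0.022870)/(-0.028379) = 1.182674;  |Δ| = 0.000928
|r₄ − r₃| = 0.000928 < 10^{-2}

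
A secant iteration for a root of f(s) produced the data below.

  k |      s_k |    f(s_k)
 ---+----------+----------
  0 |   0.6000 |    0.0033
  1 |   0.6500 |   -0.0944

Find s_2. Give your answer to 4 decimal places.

s_2 = 0.6500 − (-0.0944)·(0.6500 − 0.6000) / (-0.0944 − 0.0033)
   = 0.6500 − (-0.004720)/(-0.097700) = 0.601689

0.6017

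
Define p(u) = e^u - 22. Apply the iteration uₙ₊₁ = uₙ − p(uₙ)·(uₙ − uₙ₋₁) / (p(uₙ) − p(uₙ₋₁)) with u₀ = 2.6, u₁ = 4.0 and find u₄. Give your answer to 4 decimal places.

p(2.6) = -8.536262, p(4.0) = 32.598150
u₂ = 4.000000 − 32.598150·(4.000000 − 2.600000) / (32.598150 − (-8.536262)) = 4.000000 − (45.637410)/(41.134412) = 2.890530
p(2.890530) = -3.997158
u₃ = 2.890530 − (-3.997158)·(2.890530 − 4.000000) / (-3.997158 − 32.598150) = 2.890530 − (4.434728)/(-36.595308) = 3.011713
p(3.011713) = -1.677826
u₄ = 3.011713 − (-1.677826)·(3.011713 − 2.890530) / (-1.677826 − (-3.997158)) = 3.011713 − (-0.203324)/(2.319332) = 3.099377

3.0994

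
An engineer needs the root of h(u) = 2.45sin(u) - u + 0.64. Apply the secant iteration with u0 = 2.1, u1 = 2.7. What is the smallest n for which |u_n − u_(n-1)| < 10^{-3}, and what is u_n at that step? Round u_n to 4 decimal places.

n = 5, u_n = 2.3621

h(2.1) = 0.654863, h(2.7) = -1.012919
u2 = 2.700000 − (-1.012919)·(0.600000)/(-1.667782) = 2.335593;  |Δ| = 0.364407
h(2.335593) = 0.072139
u3 = 2.335593 − 0.072139·(-0.364407)/(1.085058) = 2.359820;  |Δ| = 0.024227
h(2.359820) = 0.006299
u4 = 2.359820 − 0.006299·(0.024227)/(-0.065840) = 2.362138;  |Δ| = 0.002318
h(2.362138) = -0.000053
u5 = 2.362138 − (-0.000053)·(0.002318)/(-0.006352) = 2.362118;  |Δ| = 0.000020
|u5 − u4| = 0.000020 < 10^{-3}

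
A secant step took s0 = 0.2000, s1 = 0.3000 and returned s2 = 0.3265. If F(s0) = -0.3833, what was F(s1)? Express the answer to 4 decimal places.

The secant line through (0.2000, -0.3833) and (0.3000, F(s1)) crosses zero at s2 = 0.3265.
So (0.2000, -0.3833), (0.3000, F(s1)), (0.3265, 0) are collinear:
F(s1) = -0.3833 · (0.3000 − 0.3265) / (0.2000 − 0.3265) = -0.3833 · (-0.026500)/(-0.126500) = -0.080296

-0.0803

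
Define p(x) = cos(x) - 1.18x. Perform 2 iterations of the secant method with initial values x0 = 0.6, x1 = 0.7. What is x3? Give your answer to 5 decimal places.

0.66623

p(0.6) = 0.1173356, p(0.7) = -0.0611578
x2 = 0.7000000 − (-0.0611578)·(0.7000000 − 0.6000000) / (-0.0611578 − 0.1173356) = 0.7000000 − (-0.0061158)/(-0.1784934) = 0.6657367
p(0.6657367) = 0.0008928
x3 = 0.6657367 − 0.0008928·(0.6657367 − 0.7000000) / (0.0008928 − (-0.0611578)) = 0.6657367 − (-0.0000306)/(0.0620506) = 0.6662296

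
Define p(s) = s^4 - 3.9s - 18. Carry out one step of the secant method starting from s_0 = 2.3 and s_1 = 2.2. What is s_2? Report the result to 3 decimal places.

2.276

p(2.3) = 1.01410, p(2.2) = -3.15440
s_2 = 2.20000 − (-3.15440)·(2.20000 − 2.30000) / (-3.15440 − 1.01410) = 2.20000 − (0.31544)/(-4.16850) = 2.27567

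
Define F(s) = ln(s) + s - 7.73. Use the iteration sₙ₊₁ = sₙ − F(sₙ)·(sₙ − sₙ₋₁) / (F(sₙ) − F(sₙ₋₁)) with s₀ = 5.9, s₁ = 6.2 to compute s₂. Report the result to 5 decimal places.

F(5.9) = -0.0550476, F(6.2) = 0.2945493
s₂ = 6.2000000 − 0.2945493·(6.2000000 − 5.9000000) / (0.2945493 − (-0.0550476)) = 6.2000000 − (0.0883648)/(0.3495969) = 5.9472381

5.94724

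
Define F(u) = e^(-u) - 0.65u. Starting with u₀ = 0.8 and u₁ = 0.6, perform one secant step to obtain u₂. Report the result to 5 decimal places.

0.73841

F(0.8) = -0.0706710, F(0.6) = 0.1588116
u₂ = 0.6000000 − 0.1588116·(0.6000000 − 0.8000000) / (0.1588116 − (-0.0706710)) = 0.6000000 − (-0.0317623)/(0.2294827) = 0.7384084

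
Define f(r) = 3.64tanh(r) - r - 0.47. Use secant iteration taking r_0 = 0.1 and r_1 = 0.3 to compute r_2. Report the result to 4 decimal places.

f(0.1) = -0.207208, f(0.3) = 0.290378
r_2 = 0.300000 − 0.290378·(0.300000 − 0.100000) / (0.290378 − (-0.207208)) = 0.300000 − (0.058076)/(0.497586) = 0.183285

0.1833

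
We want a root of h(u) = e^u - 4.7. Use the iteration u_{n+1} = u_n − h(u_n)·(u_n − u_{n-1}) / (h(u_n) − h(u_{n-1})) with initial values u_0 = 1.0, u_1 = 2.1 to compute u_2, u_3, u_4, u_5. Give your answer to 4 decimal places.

1.4001, 1.5098, 1.5504, 1.5475

h(1.0) = -1.981718, h(2.1) = 3.466170
u_2 = 2.100000 − 3.466170·(2.100000 − 1.000000) / (3.466170 − (-1.981718)) = 2.100000 − (3.812787)/(5.447888) = 1.400135
h(1.400135) = -0.644253
u_3 = 1.400135 − (-0.644253)·(1.400135 − 2.100000) / (-0.644253 − 3.466170) = 1.400135 − (0.450890)/(-4.110423) = 1.509829
h(1.509829) = -0.174042
u_4 = 1.509829 − (-0.174042)·(1.509829 − 1.400135) / (-0.174042 − (-0.644253)) = 1.509829 − (-0.019091)/(0.470211) = 1.550431
h(1.550431) = 0.013502
u_5 = 1.550431 − 0.013502·(1.550431 − 1.509829) / (0.013502 − (-0.174042)) = 1.550431 − (0.000548)/(0.187544) = 1.547508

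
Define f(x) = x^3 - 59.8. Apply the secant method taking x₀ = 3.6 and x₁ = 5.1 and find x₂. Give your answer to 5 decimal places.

3.82927

f(3.6) = -13.1440000, f(5.1) = 72.8510000
x₂ = 5.1000000 − 72.8510000·(5.1000000 − 3.6000000) / (72.8510000 − (-13.1440000)) = 5.1000000 − (109.2765000)/(85.9950000) = 3.8292691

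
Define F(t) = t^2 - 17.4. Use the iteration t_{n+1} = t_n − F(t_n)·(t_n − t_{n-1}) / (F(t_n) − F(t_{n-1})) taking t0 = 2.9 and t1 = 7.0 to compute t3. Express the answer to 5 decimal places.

F(2.9) = -8.9900000, F(7.0) = 31.6000000
t2 = 7.0000000 − 31.6000000·(7.0000000 − 2.9000000) / (31.6000000 − (-8.9900000)) = 7.0000000 − (129.5600000)/(40.5900000) = 3.8080808
F(3.8080808) = -2.8985206
t3 = 3.8080808 − (-2.8985206)·(3.8080808 − 7.0000000) / (-2.8985206 − 31.6000000) = 3.8080808 − (9.2518434)/(-34.4985206) = 4.0762617

4.07626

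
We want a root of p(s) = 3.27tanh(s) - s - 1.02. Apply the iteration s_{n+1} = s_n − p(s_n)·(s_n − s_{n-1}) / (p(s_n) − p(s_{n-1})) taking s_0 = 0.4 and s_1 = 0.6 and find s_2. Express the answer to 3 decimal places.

0.513

p(0.4) = -0.17757, p(0.6) = 0.13615
s_2 = 0.60000 − 0.13615·(0.60000 − 0.40000) / (0.13615 − (-0.17757)) = 0.60000 − (0.02723)/(0.31372) = 0.51320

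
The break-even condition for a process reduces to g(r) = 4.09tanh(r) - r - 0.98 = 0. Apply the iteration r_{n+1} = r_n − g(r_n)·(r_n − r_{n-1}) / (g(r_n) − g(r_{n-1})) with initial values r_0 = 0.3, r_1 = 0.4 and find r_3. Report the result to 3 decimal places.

g(0.3) = -0.08853, g(0.4) = 0.17399
r_2 = 0.40000 − 0.17399·(0.40000 − 0.30000) / (0.17399 − (-0.08853)) = 0.40000 − (0.01740)/(0.26252) = 0.33372
g(0.33372) = 0.00269
r_3 = 0.33372 − 0.00269·(0.33372 − 0.40000) / (0.00269 − 0.17399) = 0.33372 − (-0.00018)/(-0.17130) = 0.33268

0.333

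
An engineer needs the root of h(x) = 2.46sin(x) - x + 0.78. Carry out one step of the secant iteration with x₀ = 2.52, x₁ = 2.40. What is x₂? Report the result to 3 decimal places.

2.414

h(2.52) = -0.30747, h(2.40) = 0.04164
x₂ = 2.40000 − 0.04164·(2.40000 − 2.52000) / (0.04164 − (-0.30747)) = 2.40000 − (-0.00500)/(0.34911) = 2.41431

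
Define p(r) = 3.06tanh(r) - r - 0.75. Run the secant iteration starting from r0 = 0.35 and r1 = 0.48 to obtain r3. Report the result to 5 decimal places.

0.39209

p(0.35) = -0.0706908, p(0.48) = 0.1355054
r2 = 0.4800000 − 0.1355054·(0.4800000 − 0.3500000) / (0.1355054 − (-0.0706908)) = 0.4800000 − (0.0176157)/(0.2061963) = 0.3945683
p(0.3945683) = 0.0038246
r3 = 0.3945683 − 0.0038246·(0.3945683 − 0.4800000) / (0.0038246 − 0.1355054) = 0.3945683 − (-0.0003267)/(-0.1316808) = 0.3920869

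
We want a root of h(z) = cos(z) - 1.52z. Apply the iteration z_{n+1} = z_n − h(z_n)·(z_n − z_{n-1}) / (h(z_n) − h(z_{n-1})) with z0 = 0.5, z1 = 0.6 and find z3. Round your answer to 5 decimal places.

0.55807

h(0.5) = 0.1175826, h(0.6) = -0.0866644
z2 = 0.6000000 − (-0.0866644)·(0.6000000 − 0.5000000) / (-0.0866644 − 0.1175826) = 0.6000000 − (-0.0086664)/(-0.2042469) = 0.5575688
h(0.5575688) = 0.0010394
z3 = 0.5575688 − 0.0010394·(0.5575688 − 0.6000000) / (0.0010394 − (-0.0866644)) = 0.5575688 − (-0.0000441)/(0.0877038) = 0.5580717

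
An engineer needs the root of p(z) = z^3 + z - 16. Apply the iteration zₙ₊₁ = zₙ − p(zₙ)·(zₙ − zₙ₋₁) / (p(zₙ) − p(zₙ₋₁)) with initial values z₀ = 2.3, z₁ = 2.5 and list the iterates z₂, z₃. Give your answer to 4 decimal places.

2.3838, 2.3875

p(2.3) = -1.533000, p(2.5) = 2.125000
z₂ = 2.500000 − 2.125000·(2.500000 − 2.300000) / (2.125000 − (-1.533000)) = 2.500000 − (0.425000)/(3.658000) = 2.383816
p(2.383816) = -0.069957
z₃ = 2.383816 − (-0.069957)·(2.383816 − 2.500000) / (-0.069957 − 2.125000) = 2.383816 − (0.008128)/(-2.194957) = 2.387519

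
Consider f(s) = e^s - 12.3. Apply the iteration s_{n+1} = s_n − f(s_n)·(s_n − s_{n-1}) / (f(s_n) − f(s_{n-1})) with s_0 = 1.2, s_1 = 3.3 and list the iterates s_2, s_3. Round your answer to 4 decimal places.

1.9926, 2.3208

f(1.2) = -8.979883, f(3.3) = 14.812639
s_2 = 3.300000 − 14.812639·(3.300000 − 1.200000) / (14.812639 − (-8.979883)) = 3.300000 − (31.106542)/(23.792522) = 1.992592
f(1.992592) = -4.965482
s_3 = 1.992592 − (-4.965482)·(1.992592 − 3.300000) / (-4.965482 − 14.812639) = 1.992592 − (6.491913)/(-19.778121) = 2.320829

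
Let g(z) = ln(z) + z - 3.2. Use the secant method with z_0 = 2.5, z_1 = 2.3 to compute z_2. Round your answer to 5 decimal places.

2.34735

g(2.5) = 0.2162907, g(2.3) = -0.0670909
z_2 = 2.3000000 − (-0.0670909)·(2.3000000 − 2.5000000) / (-0.0670909 − 0.2162907) = 2.3000000 − (0.0134182)/(-0.2833816) = 2.3473502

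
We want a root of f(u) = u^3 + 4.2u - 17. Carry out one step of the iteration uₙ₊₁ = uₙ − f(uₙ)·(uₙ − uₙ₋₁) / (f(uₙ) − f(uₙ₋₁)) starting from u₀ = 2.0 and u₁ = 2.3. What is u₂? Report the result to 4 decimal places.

f(2.0) = -0.600000, f(2.3) = 4.827000
u₂ = 2.300000 − 4.827000·(2.300000 − 2.000000) / (4.827000 − (-0.600000)) = 2.300000 − (1.448100)/(5.427000) = 2.033167

2.0332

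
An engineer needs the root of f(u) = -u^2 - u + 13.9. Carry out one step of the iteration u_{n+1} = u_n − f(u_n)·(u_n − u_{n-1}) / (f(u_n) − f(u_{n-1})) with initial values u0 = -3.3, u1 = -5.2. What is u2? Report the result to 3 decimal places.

f(-3.3) = 6.31000, f(-5.2) = -7.94000
u2 = -5.20000 − (-7.94000)·(-5.20000 − (-3.30000)) / (-7.94000 − 6.31000) = -5.20000 − (15.08600)/(-14.25000) = -4.14133

-4.141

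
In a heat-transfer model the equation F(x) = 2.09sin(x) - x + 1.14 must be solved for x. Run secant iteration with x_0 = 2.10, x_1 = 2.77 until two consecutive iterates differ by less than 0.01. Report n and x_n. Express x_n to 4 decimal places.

F(2.10) = 0.844108, F(2.77) = -0.871121
x_2 = 2.770000 − (-0.871121)·(0.670000)/(-1.715229) = 2.429724;  |Δ| = 0.340276
F(2.429724) = 0.075568
x_3 = 2.429724 − 0.075568·(-0.340276)/(0.946689) = 2.456886;  |Δ| = 0.027162
F(2.456886) = 0.004926
x_4 = 2.456886 − 0.004926·(0.027162)/(-0.070642) = 2.458780;  |Δ| = 0.001894
|x_4 − x_3| = 0.001894 < 0.01

n = 4, x_n = 2.4588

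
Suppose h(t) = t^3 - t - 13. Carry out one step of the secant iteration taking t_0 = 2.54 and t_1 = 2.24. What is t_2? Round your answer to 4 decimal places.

h(2.54) = 0.847064, h(2.24) = -4.000576
t_2 = 2.240000 − (-4.000576)·(2.240000 − 2.540000) / (-4.000576 − 0.847064) = 2.240000 − (1.200173)/(-4.847640) = 2.487579

2.4876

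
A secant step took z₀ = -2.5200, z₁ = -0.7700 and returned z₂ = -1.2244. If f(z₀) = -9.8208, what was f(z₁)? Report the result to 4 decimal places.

The secant line through (-2.5200, -9.8208) and (-0.7700, f(z₁)) crosses zero at z₂ = -1.2244.
So (-2.5200, -9.8208), (-0.7700, f(z₁)), (-1.2244, 0) are collinear:
f(z₁) = -9.8208 · (-0.7700 − (-1.2244)) / (-2.5200 − (-1.2244)) = -9.8208 · (0.454400)/(-1.295600) = 3.444405

3.4444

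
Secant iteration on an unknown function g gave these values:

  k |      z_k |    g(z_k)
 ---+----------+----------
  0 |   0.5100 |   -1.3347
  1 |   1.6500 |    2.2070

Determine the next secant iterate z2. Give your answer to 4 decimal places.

z2 = 1.6500 − 2.2070·(1.6500 − 0.5100) / (2.2070 − (-1.3347))
   = 1.6500 − (2.515980)/(3.541700) = 0.939612

0.9396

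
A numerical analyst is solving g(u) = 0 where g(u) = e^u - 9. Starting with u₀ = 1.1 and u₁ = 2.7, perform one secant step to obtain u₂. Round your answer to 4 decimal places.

1.9078

g(1.1) = -5.995834, g(2.7) = 5.879732
u₂ = 2.700000 − 5.879732·(2.700000 − 1.100000) / (5.879732 − (-5.995834)) = 2.700000 − (9.407571)/(11.875566) = 1.907821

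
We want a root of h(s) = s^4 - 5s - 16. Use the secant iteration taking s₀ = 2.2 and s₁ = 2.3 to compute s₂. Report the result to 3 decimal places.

h(2.2) = -3.57440, h(2.3) = 0.48410
s₂ = 2.30000 − 0.48410·(2.30000 − 2.20000) / (0.48410 − (-3.57440)) = 2.30000 − (0.04841)/(4.05850) = 2.28807

2.288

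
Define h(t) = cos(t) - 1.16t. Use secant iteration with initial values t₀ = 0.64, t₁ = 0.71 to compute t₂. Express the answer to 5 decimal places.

0.67345

h(0.64) = 0.0596958, h(0.71) = -0.0652381
t₂ = 0.7100000 − (-0.0652381)·(0.7100000 − 0.6400000) / (-0.0652381 − 0.0596958) = 0.7100000 − (-0.0045667)/(-0.1249339) = 0.6734473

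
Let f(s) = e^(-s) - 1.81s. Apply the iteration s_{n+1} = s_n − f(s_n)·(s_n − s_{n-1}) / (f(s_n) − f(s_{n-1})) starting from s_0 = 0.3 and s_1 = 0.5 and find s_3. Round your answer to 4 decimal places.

f(0.3) = 0.197818, f(0.5) = -0.298469
s_2 = 0.500000 − (-0.298469)·(0.500000 − 0.300000) / (-0.298469 − 0.197818) = 0.500000 − (-0.059694)/(-0.496288) = 0.379719
f(0.379719) = -0.003238
s_3 = 0.379719 − (-0.003238)·(0.379719 − 0.500000) / (-0.003238 − (-0.298469)) = 0.379719 − (0.000390)/(0.295231) = 0.378400

0.3784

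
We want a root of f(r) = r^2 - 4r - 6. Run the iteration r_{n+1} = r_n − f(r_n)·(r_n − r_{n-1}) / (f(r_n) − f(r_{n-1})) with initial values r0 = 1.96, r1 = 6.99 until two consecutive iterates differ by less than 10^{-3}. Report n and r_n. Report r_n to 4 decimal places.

n = 7, r_n = 5.1623

f(1.96) = -9.998400, f(6.99) = 14.900100
r2 = 6.990000 − 14.900100·(5.030000)/(24.898500) = 3.979879;  |Δ| = 3.010121
f(3.979879) = -6.080080
r3 = 3.979879 − (-6.080080)·(-3.010121)/(-20.980180) = 4.852215;  |Δ| = 0.872337
f(4.852215) = -1.864868
r4 = 4.852215 − (-1.864868)·(0.872337)/(4.215212) = 5.238149;  |Δ| = 0.385934
f(5.238149) = 0.485609
r5 = 5.238149 − 0.485609·(0.385934)/(2.350476) = 5.158415;  |Δ| = 0.079734
f(5.158415) = -0.024415
r6 = 5.158415 − (-0.024415)·(-0.079734)/(-0.510023) = 5.162232;  |Δ| = 0.003817
f(5.162232) = -0.000290
r7 = 5.162232 − (-0.000290)·(0.003817)/(0.024125) = 5.162278;  |Δ| = 0.000046
|r7 − r6| = 0.000046 < 10^{-3}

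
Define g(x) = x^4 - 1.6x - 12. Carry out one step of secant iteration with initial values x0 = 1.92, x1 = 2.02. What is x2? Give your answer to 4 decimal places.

1.9711

g(1.92) = -1.482455, g(2.02) = 1.417664
x2 = 2.020000 − 1.417664·(2.020000 − 1.920000) / (1.417664 − (-1.482455)) = 2.020000 − (0.141766)/(2.900119) = 1.971117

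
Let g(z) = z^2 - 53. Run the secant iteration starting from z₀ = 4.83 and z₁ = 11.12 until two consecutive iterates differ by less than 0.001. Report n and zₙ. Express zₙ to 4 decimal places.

g(4.83) = -29.671100, g(11.12) = 70.654400
z₂ = 11.120000 − 70.654400·(6.290000)/(100.325500) = 6.690257;  |Δ| = 4.429743
g(6.690257) = -8.240461
z₃ = 6.690257 − (-8.240461)·(-4.429743)/(-78.894861) = 7.152938;  |Δ| = 0.462681
g(7.152938) = -1.835483
z₄ = 7.152938 − (-1.835483)·(0.462681)/(6.404978) = 7.285529;  |Δ| = 0.132591
g(7.285529) = 0.078928
z₅ = 7.285529 − 0.078928·(0.132591)/(1.914410) = 7.280062;  |Δ| = 0.005466
g(7.280062) = -0.000695
z₆ = 7.280062 − (-0.000695)·(-0.005466)/(-0.079623) = 7.280110;  |Δ| = 0.000048
|z₆ − z₅| = 0.000048 < 0.001

n = 6, zₙ = 7.2801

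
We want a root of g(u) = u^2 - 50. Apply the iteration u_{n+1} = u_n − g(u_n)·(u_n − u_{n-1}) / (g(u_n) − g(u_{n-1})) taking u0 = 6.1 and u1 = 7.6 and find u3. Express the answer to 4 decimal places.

g(6.1) = -12.790000, g(7.6) = 7.760000
u2 = 7.600000 − 7.760000·(7.600000 − 6.100000) / (7.760000 − (-12.790000)) = 7.600000 − (11.640000)/(20.550000) = 7.033577
g(7.033577) = -0.528800
u3 = 7.033577 − (-0.528800)·(7.033577 − 7.600000) / (-0.528800 − 7.760000) = 7.033577 − (0.299524)/(-8.288800) = 7.069713

7.0697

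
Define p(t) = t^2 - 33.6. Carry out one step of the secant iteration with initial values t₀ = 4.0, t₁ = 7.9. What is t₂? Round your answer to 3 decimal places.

5.479

p(4.0) = -17.60000, p(7.9) = 28.81000
t₂ = 7.90000 − 28.81000·(7.90000 − 4.00000) / (28.81000 − (-17.60000)) = 7.90000 − (112.35900)/(46.41000) = 5.47899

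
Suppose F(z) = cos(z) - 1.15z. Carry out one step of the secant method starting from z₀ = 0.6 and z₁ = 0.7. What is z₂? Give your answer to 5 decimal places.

F(0.6) = 0.1353356, F(0.7) = -0.0401578
z₂ = 0.7000000 − (-0.0401578)·(0.7000000 − 0.6000000) / (-0.0401578 − 0.1353356) = 0.7000000 − (-0.0040158)/(-0.1754934) = 0.6771172

0.67712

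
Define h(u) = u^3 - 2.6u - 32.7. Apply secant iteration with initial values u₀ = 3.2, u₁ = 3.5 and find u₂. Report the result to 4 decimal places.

3.4654

h(3.2) = -8.252000, h(3.5) = 1.075000
u₂ = 3.500000 − 1.075000·(3.500000 − 3.200000) / (1.075000 − (-8.252000)) = 3.500000 − (0.322500)/(9.327000) = 3.465423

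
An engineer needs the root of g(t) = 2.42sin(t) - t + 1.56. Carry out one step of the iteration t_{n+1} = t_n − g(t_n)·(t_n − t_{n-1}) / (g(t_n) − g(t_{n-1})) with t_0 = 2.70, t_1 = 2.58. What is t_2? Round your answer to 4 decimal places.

2.6661

g(2.70) = -0.105741, g(2.58) = 0.268734
t_2 = 2.580000 − 0.268734·(2.580000 − 2.700000) / (0.268734 − (-0.105741)) = 2.580000 − (-0.032248)/(0.374475) = 2.666116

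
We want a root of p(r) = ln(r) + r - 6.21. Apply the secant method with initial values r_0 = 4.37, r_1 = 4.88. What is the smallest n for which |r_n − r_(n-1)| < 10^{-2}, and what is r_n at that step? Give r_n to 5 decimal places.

n = 3, r_n = 4.66904

p(4.37) = -0.3652370, p(4.88) = 0.2551452
r_2 = 4.8800000 − 0.2551452·(0.5100000)/(0.6203822) = 4.6702518;  |Δ| = 0.2097482
p(4.6702518) = 0.0014648
r_3 = 4.6702518 − 0.0014648·(-0.2097482)/(-0.2536805) = 4.6690407;  |Δ| = 0.0012111
|r_3 − r_2| = 0.0012111 < 10^{-2}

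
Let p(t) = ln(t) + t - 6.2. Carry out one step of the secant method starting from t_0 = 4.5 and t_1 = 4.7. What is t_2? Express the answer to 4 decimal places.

4.6609

p(4.5) = -0.195923, p(4.7) = 0.047563
t_2 = 4.700000 − 0.047563·(4.700000 − 4.500000) / (0.047563 − (-0.195923)) = 4.700000 − (0.009513)/(0.243485) = 4.660932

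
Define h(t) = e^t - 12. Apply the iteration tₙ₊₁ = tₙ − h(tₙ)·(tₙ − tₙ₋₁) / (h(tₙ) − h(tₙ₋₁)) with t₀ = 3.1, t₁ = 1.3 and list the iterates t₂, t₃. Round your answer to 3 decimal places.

2.109, 2.774

h(3.1) = 10.19795, h(1.3) = -8.33070
t₂ = 1.30000 − (-8.33070)·(1.30000 − 3.10000) / (-8.33070 − 10.19795) = 1.30000 − (14.99527)/(-18.52865) = 2.10930
h(2.10930) = -3.75752
t₃ = 2.10930 − (-3.75752)·(2.10930 − 1.30000) / (-3.75752 − (-8.33070)) = 2.10930 − (-3.04097)/(4.57318) = 2.77426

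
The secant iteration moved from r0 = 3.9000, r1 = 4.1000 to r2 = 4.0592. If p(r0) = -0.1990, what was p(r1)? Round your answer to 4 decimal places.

0.0510

The secant line through (3.9000, -0.1990) and (4.1000, p(r1)) crosses zero at r2 = 4.0592.
So (3.9000, -0.1990), (4.1000, p(r1)), (4.0592, 0) are collinear:
p(r1) = -0.1990 · (4.1000 − 4.0592) / (3.9000 − 4.0592) = -0.1990 · (0.040800)/(-0.159200) = 0.051000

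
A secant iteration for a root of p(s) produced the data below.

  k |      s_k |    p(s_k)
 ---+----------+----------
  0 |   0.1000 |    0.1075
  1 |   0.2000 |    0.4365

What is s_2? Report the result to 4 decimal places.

s_2 = 0.2000 − 0.4365·(0.2000 − 0.1000) / (0.4365 − 0.1075)
   = 0.2000 − (0.043650)/(0.329000) = 0.067325

0.0673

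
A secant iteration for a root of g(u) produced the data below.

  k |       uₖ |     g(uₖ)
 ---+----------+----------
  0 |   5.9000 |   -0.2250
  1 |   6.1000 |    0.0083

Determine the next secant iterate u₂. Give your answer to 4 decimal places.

u₂ = 6.1000 − 0.0083·(6.1000 − 5.9000) / (0.0083 − (-0.2250))
   = 6.1000 − (0.001660)/(0.233300) = 6.092885

6.0929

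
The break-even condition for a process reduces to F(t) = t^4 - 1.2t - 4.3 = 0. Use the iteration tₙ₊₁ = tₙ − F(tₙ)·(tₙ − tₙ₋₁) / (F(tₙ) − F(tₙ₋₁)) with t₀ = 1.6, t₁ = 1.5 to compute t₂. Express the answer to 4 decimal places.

F(1.6) = 0.333600, F(1.5) = -1.037500
t₂ = 1.500000 − (-1.037500)·(1.500000 − 1.600000) / (-1.037500 − 0.333600) = 1.500000 − (0.103750)/(-1.371100) = 1.575669

1.5757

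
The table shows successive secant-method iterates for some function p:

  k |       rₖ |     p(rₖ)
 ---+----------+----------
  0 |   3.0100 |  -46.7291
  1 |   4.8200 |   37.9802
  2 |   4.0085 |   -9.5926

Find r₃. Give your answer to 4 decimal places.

4.1721

r₃ = 4.0085 − (-9.5926)·(4.0085 − 4.8200) / (-9.5926 − 37.9802)
   = 4.0085 − (7.784395)/(-47.572800) = 4.172131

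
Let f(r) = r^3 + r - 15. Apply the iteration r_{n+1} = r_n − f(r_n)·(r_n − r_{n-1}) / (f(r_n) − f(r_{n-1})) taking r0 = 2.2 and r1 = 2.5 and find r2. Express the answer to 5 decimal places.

f(2.2) = -2.1520000, f(2.5) = 3.1250000
r2 = 2.5000000 − 3.1250000·(2.5000000 − 2.2000000) / (3.1250000 − (-2.1520000)) = 2.5000000 − (0.9375000)/(5.2770000) = 2.3223422

2.32234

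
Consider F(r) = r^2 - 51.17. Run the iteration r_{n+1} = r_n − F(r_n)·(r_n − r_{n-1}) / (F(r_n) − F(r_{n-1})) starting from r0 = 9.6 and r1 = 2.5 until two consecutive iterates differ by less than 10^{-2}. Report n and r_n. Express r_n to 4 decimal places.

F(9.6) = 40.990000, F(2.5) = -44.920000
r2 = 2.500000 − (-44.920000)·(-7.100000)/(-85.910000) = 6.212397;  |Δ| = 3.712397
F(6.212397) = -12.576127
r3 = 6.212397 − (-12.576127)·(3.712397)/(32.343873) = 7.655872;  |Δ| = 1.443475
F(7.655872) = 7.442372
r4 = 7.655872 − 7.442372·(1.443475)/(20.018500) = 7.119224;  |Δ| = 0.536648
F(7.119224) = -0.486647
r5 = 7.119224 − (-0.486647)·(-0.536648)/(-7.929019) = 7.152161;  |Δ| = 0.032937
F(7.152161) = -0.016591
r6 = 7.152161 − (-0.016591)·(0.032937)/(0.470056) = 7.153324;  |Δ| = 0.001163
|r6 − r5| = 0.001163 < 10^{-2}

n = 6, r_n = 7.1533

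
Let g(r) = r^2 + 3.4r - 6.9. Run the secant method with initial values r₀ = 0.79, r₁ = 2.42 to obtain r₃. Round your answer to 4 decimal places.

1.4156

g(0.79) = -3.589900, g(2.42) = 7.184400
r₂ = 2.420000 − 7.184400·(2.420000 − 0.790000) / (7.184400 − (-3.589900)) = 2.420000 − (11.710572)/(10.774300) = 1.333101
g(1.333101) = -0.590296
r₃ = 1.333101 − (-0.590296)·(1.333101 − 2.420000) / (-0.590296 − 7.184400) = 1.333101 − (0.641592)/(-7.774696) = 1.415624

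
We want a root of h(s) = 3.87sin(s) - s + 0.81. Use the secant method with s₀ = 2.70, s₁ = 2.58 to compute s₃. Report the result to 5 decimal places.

2.64701

h(2.70) = -0.2360399, h(2.58) = 0.2909101
s₂ = 2.5800000 − 0.2909101·(2.5800000 − 2.7000000) / (0.2909101 − (-0.2360399)) = 2.5800000 − (-0.0349092)/(0.5269500) = 2.6462477
h(2.6462477) = 0.0032995
s₃ = 2.6462477 − 0.0032995·(2.6462477 − 2.5800000) / (0.0032995 − 0.2909101) = 2.6462477 − (0.0002186)/(-0.2876106) = 2.6470077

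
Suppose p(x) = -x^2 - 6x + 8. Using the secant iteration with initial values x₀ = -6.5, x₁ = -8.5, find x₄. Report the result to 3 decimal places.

-7.123

p(-6.5) = 4.75000, p(-8.5) = -13.25000
x₂ = -8.50000 − (-13.25000)·(-8.50000 − (-6.50000)) / (-13.25000 − 4.75000) = -8.50000 − (26.50000)/(-18.00000) = -7.02778
p(-7.02778) = 0.77701
x₃ = -7.02778 − 0.77701·(-7.02778 − (-8.50000)) / (0.77701 − (-13.25000)) = -7.02778 − (1.14393)/(14.02701) = -7.10933
p(-7.10933) = 0.11341
x₄ = -7.10933 − 0.11341·(-7.10933 − (-7.02778)) / (0.11341 − 0.77701) = -7.10933 − (-0.00925)/(-0.66359) = -7.12327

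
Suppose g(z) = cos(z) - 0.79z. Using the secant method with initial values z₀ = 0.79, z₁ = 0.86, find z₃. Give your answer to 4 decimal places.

0.8425

g(0.79) = 0.079745, g(0.86) = -0.026963
z₂ = 0.860000 − (-0.026963)·(0.860000 − 0.790000) / (-0.026963 − 0.079745) = 0.860000 − (-0.001887)/(-0.106708) = 0.842313
g(0.842313) = 0.000312
z₃ = 0.842313 − 0.000312·(0.842313 − 0.860000) / (0.000312 − (-0.026963)) = 0.842313 − (-0.000006)/(0.027274) = 0.842515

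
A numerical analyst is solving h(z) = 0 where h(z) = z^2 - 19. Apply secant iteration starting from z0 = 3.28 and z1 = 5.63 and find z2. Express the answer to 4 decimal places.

4.2050

h(3.28) = -8.241600, h(5.63) = 12.696900
z2 = 5.630000 − 12.696900·(5.630000 − 3.280000) / (12.696900 − (-8.241600)) = 5.630000 − (29.837715)/(20.938500) = 4.204983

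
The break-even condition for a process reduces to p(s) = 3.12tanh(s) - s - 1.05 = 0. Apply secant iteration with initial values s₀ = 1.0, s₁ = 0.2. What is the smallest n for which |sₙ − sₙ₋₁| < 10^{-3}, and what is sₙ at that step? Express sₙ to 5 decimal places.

n = 6, sₙ = 0.57944

p(1.0) = 0.3261738, p(0.2) = -0.6341890
s₂ = 0.2000000 − (-0.6341890)·(-0.8000000)/(-0.9603628) = 0.7282912;  |Δ| = 0.5282912
p(0.7282912) = 0.1624075
s₃ = 0.7282912 − 0.1624075·(0.5282912)/(0.7965965) = 0.6205849;  |Δ| = 0.1077063
p(0.6205849) = 0.0502048
s₄ = 0.6205849 − 0.0502048·(-0.1077063)/(-0.1122027) = 0.5723921;  |Δ| = 0.0481928
p(0.5723921) = -0.0089968
s₅ = 0.5723921 − (-0.0089968)·(-0.0481928)/(-0.0592016) = 0.5797159;  |Δ| = 0.0073238
p(0.5797159) = 0.0003559
s₆ = 0.5797159 − 0.0003559·(0.0073238)/(0.0093527) = 0.5794372;  |Δ| = 0.0002787
|s₆ − s₅| = 0.0002787 < 10^{-3}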